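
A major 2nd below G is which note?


Solution.
A 2nd spans 2 letter names, so from G we land on F
A major 2nd = 2 semitones below G
Spell F at that pitch: F
= F


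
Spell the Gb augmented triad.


Step by step:
Augmented triad = root + major 3rd (4 semitones) + augmented 5th (8 semitones)
A triad on Gb stacks thirds, so the chord tones use letter names G-B-D
Root: Gb
Major 3rd above Gb: Bb
Augmented 5th above Gb: D
Chord = Gb Bb D


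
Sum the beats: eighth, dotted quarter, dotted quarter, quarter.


Reasoning:
Beat values:
  eighth = 0.5 beats
  dotted quarter = 1.5 beats
  dotted quarter = 1.5 beats
  quarter = 1 beat
Sum = 0.5 + 1.5 + 1.5 + 1
= 4.5 beats


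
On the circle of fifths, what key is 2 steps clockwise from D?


Each clockwise step on the circle of fifths moves up a perfect 5th
From D: D → A → E
= E


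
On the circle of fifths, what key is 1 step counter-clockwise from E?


Reasoning:
Each counter-clockwise step moves down a perfect 5th (= up a perfect 4th)
From E: E → A
= A


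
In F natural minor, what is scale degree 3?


Natural minor scale pattern: W-H-W-W-H-W-W (2-1-2-2-1-2-2 semitones)
Starting from F:
  F + 2 semitones → G
  G + 1 semitone → Ab
  Ab + 2 semitones → Bb
  Bb + 2 semitones → C
  C + 1 semitone → Db
  Db + 2 semitones → Eb
  Eb + 2 semitones → F
Scale: F G Ab Bb C Db Eb
Degree 3 = Ab


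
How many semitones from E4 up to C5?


Absolute semitone position = octave×12 + chromatic position
E4: 4×12 + 4 = 52
C5: 5×12 + 0 = 60
Difference = 60 - 52 = 8
= 8 semitones


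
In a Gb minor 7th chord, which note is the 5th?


Minor 7th chord = root + minor 3rd + perfect 5th + minor 7th
Seventh chords stack in thirds, so the letter names are G-B-D-F
Root: Gb
Minor 3rd above Gb: Bbb
Perfect 5th above Gb: Db
Minor 7th above Gb: Fb
The 5th = Db


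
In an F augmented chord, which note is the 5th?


Reasoning:
Augmented triad = root + major 3rd (4 semitones) + augmented 5th (8 semitones)
A triad on F stacks thirds, so the chord tones use letter names F-A-C
Root: F
Major 3rd above F: A
Augmented 5th above F: C#
The 5th = C#


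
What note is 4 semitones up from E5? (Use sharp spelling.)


Let's work it out.
E5: chromatic position 4 in octave 5 → absolute = 5×12 + 4 = 64
Transpose up 4: 64 + 4 = 68
68 = 5×12 + 8 → G# in octave 5
Result = G#5


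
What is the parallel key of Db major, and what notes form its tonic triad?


Let's work it out.
Parallel keys share the same tonic but differ in mode
Db major → parallel is Db minor
Tonic triad of Db minor = Db Fb Ab
= Db minor; triad = Db Fb Ab


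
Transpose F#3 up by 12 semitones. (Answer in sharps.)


Working:
F#3: chromatic position 6 in octave 3 → absolute = 3×12 + 6 = 42
Transpose up 12: 42 + 12 = 54
54 = 4×12 + 6 → F# in octave 4
Result = F#4


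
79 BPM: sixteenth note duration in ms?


Reasoning:
One quarter-note beat = 60000 / BPM = 60000 / 79 ms
Sixteenth note = 1/4 × quarter note
Duration = 1/4 × 60000 / 79 = 15000 / 79
= 189.9 ms


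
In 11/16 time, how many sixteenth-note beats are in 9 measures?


Step by step:
Time signature 11/16: the bottom number 16 means the sixteenth note gets one count
The top number 11 means 11 sixteenth-note beats per measure
Total = 11 × 9 measures
= 99 sixteenth-note beats


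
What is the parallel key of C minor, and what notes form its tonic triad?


Reasoning:
Parallel keys share the same tonic but differ in mode
C minor → parallel is C major
Tonic triad of C major = C E G
= C major; triad = C E G


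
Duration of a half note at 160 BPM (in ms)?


One quarter-note beat = 60000 / BPM = 60000 / 160 ms
Half note = 2 × quarter note
Duration = 2 × 60000 / 160 = 120000 / 160
= 750.0 ms


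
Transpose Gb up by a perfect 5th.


Working:
perfect 5th: 5 letter names, 7 semitones
Letter: G + 4 → D
Pitch: Gb + 7 semitones, spelled as a D → Db
= Db


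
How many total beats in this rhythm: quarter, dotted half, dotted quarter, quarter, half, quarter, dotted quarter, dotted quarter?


Working:
Beat values:
  quarter = 1 beat
  dotted half = 3 beats
  dotted quarter = 1.5 beats
  quarter = 1 beat
  half = 2 beats
  quarter = 1 beat
  dotted quarter = 1.5 beats
  dotted quarter = 1.5 beats
Sum = 1 + 3 + 1.5 + 1 + 2 + 1 + 1.5 + 1.5
= 12.5 beats


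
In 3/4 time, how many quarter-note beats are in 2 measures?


Solution.
Time signature 3/4: the bottom number 4 means the quarter note gets one count
The top number 3 means 3 quarter-note beats per measure
Total = 3 × 2 measures
= 6 quarter-note beats


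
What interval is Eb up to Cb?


Working:
Letter names: E → C spans 6 letter names → a 6th
Semitones: Eb → Cb = 8 half-steps
A 6th of 8 semitones is a minor 6th
= minor 6th


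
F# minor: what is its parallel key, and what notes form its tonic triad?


Reasoning:
Parallel keys share the same tonic but differ in mode
F# minor → parallel is F# major
Tonic triad of F# major = F# A# C#
= F# major; triad = F# A# C#


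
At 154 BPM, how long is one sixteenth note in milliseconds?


Let's work it out.
One quarter-note beat = 60000 / BPM = 60000 / 154 ms
Sixteenth note = 1/4 × quarter note
Duration = 1/4 × 60000 / 154 = 15000 / 154
= 97.4 ms


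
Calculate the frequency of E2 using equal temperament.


Let's work it out.
f = 440 × 2^(n/12) where n = semitones from A4
E2: -29 semitones from A4
f = 440 × 2^(-29/12)
f = 82.41 Hz


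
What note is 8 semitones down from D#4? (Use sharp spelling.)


Working:
D#4: chromatic position 3 in octave 4 → absolute = 4×12 + 3 = 51
Transpose down 8: 51 - 8 = 43
43 = 3×12 + 7 → G in octave 3
Result = G3


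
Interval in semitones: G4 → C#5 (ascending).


Step by step:
Absolute semitone position = octave×12 + chromatic position
G4: 4×12 + 7 = 55
C#5: 5×12 + 1 = 61
Difference = 61 - 55 = 6
= 6 semitones


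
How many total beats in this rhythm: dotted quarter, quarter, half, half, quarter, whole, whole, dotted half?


Working:
Beat values:
  dotted quarter = 1.5 beats
  quarter = 1 beat
  half = 2 beats
  half = 2 beats
  quarter = 1 beat
  whole = 4 beats
  whole = 4 beats
  dotted half = 3 beats
Sum = 1.5 + 1 + 2 + 2 + 1 + 4 + 4 + 3
= 18.5 beats


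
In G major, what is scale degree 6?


Step by step:
Major scale pattern: W-W-H-W-W-W-H (2-2-1-2-2-2-1 semitones)
Starting from G:
  G + 2 semitones → A
  A + 2 semitones → B
  B + 1 semitone → C
  C + 2 semitones → D
  D + 2 semitones → E
  E + 2 semitones → F#
  F# + 1 semitone → G
Scale: G A B C D E F#
Degree 6 = E


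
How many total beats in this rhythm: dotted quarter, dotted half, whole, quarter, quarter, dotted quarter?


Working:
Beat values:
  dotted quarter = 1.5 beats
  dotted half = 3 beats
  whole = 4 beats
  quarter = 1 beat
  quarter = 1 beat
  dotted quarter = 1.5 beats
Sum = 1.5 + 3 + 4 + 1 + 1 + 1.5
= 12 beats


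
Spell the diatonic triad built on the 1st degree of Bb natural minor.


Bb natural minor scale: Bb C Db Eb F Gb Ab
Diatonic triad on degree 1 stacks scale notes 1, 3, 5: Bb Db F
Bb→Db = 3 semitones; Bb→F = 7 semitones → minor triad
= Bb Db F (minor)


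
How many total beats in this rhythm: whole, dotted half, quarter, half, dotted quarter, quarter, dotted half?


Step by step:
Beat values:
  whole = 4 beats
  dotted half = 3 beats
  quarter = 1 beat
  half = 2 beats
  dotted quarter = 1.5 beats
  quarter = 1 beat
  dotted half = 3 beats
Sum = 4 + 3 + 1 + 2 + 1.5 + 1 + 3
= 15.5 beats


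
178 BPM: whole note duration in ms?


One quarter-note beat = 60000 / BPM = 60000 / 178 ms
Whole note = 4 × quarter note
Duration = 4 × 60000 / 178 = 240000 / 178
= 1348.3 ms


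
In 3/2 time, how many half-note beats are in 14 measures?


Step by step:
Time signature 3/2: the bottom number 2 means the half note gets one count
The top number 3 means 3 half-note beats per measure
Total = 3 × 14 measures
= 42 half-note beats


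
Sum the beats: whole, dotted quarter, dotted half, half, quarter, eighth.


Working:
Beat values:
  whole = 4 beats
  dotted quarter = 1.5 beats
  dotted half = 3 beats
  half = 2 beats
  quarter = 1 beat
  eighth = 0.5 beats
Sum = 4 + 1.5 + 3 + 2 + 1 + 0.5
= 12 beats


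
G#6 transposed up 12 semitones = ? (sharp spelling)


Reasoning:
G#6: chromatic position 8 in octave 6 → absolute = 6×12 + 8 = 80
Transpose up 12: 80 + 12 = 92
92 = 7×12 + 8 → G# in octave 7
Result = G#7


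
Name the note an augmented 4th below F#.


Let's work it out.
A 4th spans 4 letter names, so from F we land on C
An augmented 4th = 6 semitones below F#
Spell C at that pitch: C
= C


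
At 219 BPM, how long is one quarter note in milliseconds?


Let's work it out.
One quarter-note beat = 60000 / BPM = 60000 / 219 ms
Duration = 60000 / 219
= 274.0 ms


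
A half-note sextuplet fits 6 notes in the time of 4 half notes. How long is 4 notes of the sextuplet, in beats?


Working:
Sextuplet: 6 notes occupy the space of 4 half notes
Space = 4 × 2 = 8 beats
Each sextuplet note = 8 / 6 = 4/3 beats
4 notes = 4 × 4/3 = 16/3
= 16/3 beats


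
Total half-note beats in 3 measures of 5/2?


Time signature 5/2: the bottom number 2 means the half note gets one count
The top number 5 means 5 half-note beats per measure
Total = 5 × 3 measures
= 15 half-note beats


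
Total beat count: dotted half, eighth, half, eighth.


Reasoning:
Beat values:
  dotted half = 3 beats
  eighth = 0.5 beats
  half = 2 beats
  eighth = 0.5 beats
Sum = 3 + 0.5 + 2 + 0.5
= 6 beats


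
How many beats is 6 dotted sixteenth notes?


Working:
Base sixteenth note = 1/4 beats
Dot 1 adds half the previous value: +1/8
One dotted sixteenth = 1/4 + 1/8 = 3/8
6 of them = 6 × 3/8 = 9/4
= 9/4 beats


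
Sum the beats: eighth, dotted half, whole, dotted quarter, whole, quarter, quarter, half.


Working:
Beat values:
  eighth = 0.5 beats
  dotted half = 3 beats
  whole = 4 beats
  dotted quarter = 1.5 beats
  whole = 4 beats
  quarter = 1 beat
  quarter = 1 beat
  half = 2 beats
Sum = 0.5 + 3 + 4 + 1.5 + 4 + 1 + 1 + 2
= 17 beats


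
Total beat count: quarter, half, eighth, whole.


Let's work it out.
Beat values:
  quarter = 1 beat
  half = 2 beats
  eighth = 0.5 beats
  whole = 4 beats
Sum = 1 + 2 + 0.5 + 4
= 7.5 beats


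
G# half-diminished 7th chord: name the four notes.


Let's work it out.
Half-diminished 7th chord = root + minor 3rd + diminished 5th + minor 7th
Seventh chords stack in thirds, so the letter names are G-B-D-F
Root: G#
Minor 3rd above G#: B
Diminished 5th above G#: D
Minor 7th above G#: F#
Chord = G# B D F#


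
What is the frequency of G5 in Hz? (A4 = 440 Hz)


Let's work it out.
f = 440 × 2^(n/12) where n = semitones from A4
G5: 10 semitones from A4
f = 440 × 2^(10/12)
f = 783.99 Hz


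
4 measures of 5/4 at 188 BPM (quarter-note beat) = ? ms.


Quarter-note beat duration = 60000 / 188 ms
Beats per measure (5/4) = 5
One measure = 5 × 60000 / 188 = 300000 / 188 ms
4 measures = 4 × 300000 / 188 = 1200000 / 188
= 6383.0 ms


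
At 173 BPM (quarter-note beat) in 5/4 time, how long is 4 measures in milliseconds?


Let's work it out.
Quarter-note beat duration = 60000 / 173 ms
Beats per measure (5/4) = 5
One measure = 5 × 60000 / 173 = 300000 / 173 ms
4 measures = 4 × 300000 / 173 = 1200000 / 173
= 6936.4 ms


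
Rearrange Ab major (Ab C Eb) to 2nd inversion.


Let's work it out.
Root position: Ab C Eb
2nd inversion: move root and 3rd up an octave
Bass note: Eb
Notes (bottom to top) = Eb Ab C


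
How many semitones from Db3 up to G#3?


Absolute semitone position = octave×12 + chromatic position
Db3: 3×12 + 1 = 37
G#3: 3×12 + 8 = 44
Difference = 44 - 37 = 7
= 7 semitones


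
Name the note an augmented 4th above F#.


Reasoning:
A 4th spans 4 letter names, so from F we land on B
An augmented 4th = 6 semitones above F#
Spell B at that pitch: B#
= B#


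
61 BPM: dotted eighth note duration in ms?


Step by step:
One quarter-note beat = 60000 / BPM = 60000 / 61 ms
Dotted eighth note = 3/4 × quarter note
Duration = 3/4 × 60000 / 61 = 45000 / 61
= 737.7 ms


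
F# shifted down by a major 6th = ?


Reasoning:
major 6th: 6 letter names, 9 semitones
Letter: F - 5 → A
Pitch: F# - 9 semitones, spelled as an A → A
= A


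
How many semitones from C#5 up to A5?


Reasoning:
Absolute semitone position = octave×12 + chromatic position
C#5: 5×12 + 1 = 61
A5: 5×12 + 9 = 69
Difference = 69 - 61 = 8
= 8 semitones


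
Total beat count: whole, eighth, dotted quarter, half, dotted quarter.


Beat values:
  whole = 4 beats
  eighth = 0.5 beats
  dotted quarter = 1.5 beats
  half = 2 beats
  dotted quarter = 1.5 beats
Sum = 4 + 0.5 + 1.5 + 2 + 1.5
= 9.5 beats


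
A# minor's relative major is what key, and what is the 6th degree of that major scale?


Step by step:
The relative major shares the key signature and is a minor 3rd above the minor tonic
A minor 3rd above A# is C#
→ relative major of A# minor is C# major
C# major scale: C# D# E# F# G# A# B#
= C# major; 6th degree = A#


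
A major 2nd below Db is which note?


Solution.
A 2nd spans 2 letter names, so from D we land on C
A major 2nd = 2 semitones below Db
Spell C at that pitch: Cb
= Cb


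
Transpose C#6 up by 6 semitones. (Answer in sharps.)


Let's work it out.
C#6: chromatic position 1 in octave 6 → absolute = 6×12 + 1 = 73
Transpose up 6: 73 + 6 = 79
79 = 6×12 + 7 → G in octave 6
Result = G6


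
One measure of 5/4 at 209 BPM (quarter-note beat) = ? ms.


Step by step:
Quarter-note beat duration = 60000 / 209 ms
Beats per measure (5/4) = 5
One measure = 5 × 60000 / 209 = 300000 / 209 ms
= 1435.4 ms


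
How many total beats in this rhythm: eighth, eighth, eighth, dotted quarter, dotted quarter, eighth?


Solution.
Beat values:
  eighth = 0.5 beats
  eighth = 0.5 beats
  eighth = 0.5 beats
  dotted quarter = 1.5 beats
  dotted quarter = 1.5 beats
  eighth = 0.5 beats
Sum = 0.5 + 0.5 + 0.5 + 1.5 + 1.5 + 0.5
= 5 beats


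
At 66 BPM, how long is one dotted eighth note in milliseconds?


One quarter-note beat = 60000 / BPM = 60000 / 66 ms
Dotted eighth note = 3/4 × quarter note
Duration = 3/4 × 60000 / 66 = 45000 / 66
= 681.8 ms


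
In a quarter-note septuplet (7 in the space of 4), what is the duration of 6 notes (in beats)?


Septuplet: 7 notes occupy the space of 4 quarter notes
Space = 4 × 1 = 4 beats
Each septuplet note = 4 / 7 = 4/7 beats
6 notes = 6 × 4/7 = 24/7
= 24/7 beats


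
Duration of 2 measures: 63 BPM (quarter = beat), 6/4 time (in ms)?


Reasoning:
Quarter-note beat duration = 60000 / 63 ms
Beats per measure (6/4) = 6
One measure = 6 × 60000 / 63 = 360000 / 63 ms
2 measures = 2 × 360000 / 63 = 720000 / 63
= 11428.6 ms


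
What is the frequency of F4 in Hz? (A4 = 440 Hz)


Step by step:
f = 440 × 2^(n/12) where n = semitones from A4
F4: -4 semitones from A4
f = 440 × 2^(-4/12)
f = 349.23 Hz


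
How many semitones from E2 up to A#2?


Absolute semitone position = octave×12 + chromatic position
E2: 2×12 + 4 = 28
A#2: 2×12 + 10 = 34
Difference = 34 - 28 = 6
= 6 semitones


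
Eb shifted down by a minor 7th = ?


Let's work it out.
minor 7th: 7 letter names, 10 semitones
Letter: E - 6 → F
Pitch: Eb - 10 semitones, spelled as an F → F
= F


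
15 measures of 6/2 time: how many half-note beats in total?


Reasoning:
Time signature 6/2: the bottom number 2 means the half note gets one count
The top number 6 means 6 half-note beats per measure
Total = 6 × 15 measures
= 90 half-note beats


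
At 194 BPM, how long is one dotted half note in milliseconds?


Solution.
One quarter-note beat = 60000 / BPM = 60000 / 194 ms
Dotted half note = 3 × quarter note
Duration = 3 × 60000 / 194 = 180000 / 194
= 927.8 ms


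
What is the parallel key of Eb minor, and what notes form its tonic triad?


Parallel keys share the same tonic but differ in mode
Eb minor → parallel is Eb major
Tonic triad of Eb major = Eb G Bb
= Eb major; triad = Eb G Bb


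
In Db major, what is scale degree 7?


Working:
Major scale pattern: W-W-H-W-W-W-H (2-2-1-2-2-2-1 semitones)
Starting from Db:
  Db + 2 semitones → Eb
  Eb + 2 semitones → F
  F + 1 semitone → Gb
  Gb + 2 semitones → Ab
  Ab + 2 semitones → Bb
  Bb + 2 semitones → C
  C + 1 semitone → Db
Scale: Db Eb F Gb Ab Bb C
Degree 7 = C


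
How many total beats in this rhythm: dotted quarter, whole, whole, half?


Reasoning:
Beat values:
  dotted quarter = 1.5 beats
  whole = 4 beats
  whole = 4 beats
  half = 2 beats
Sum = 1.5 + 4 + 4 + 2
= 11.5 beats


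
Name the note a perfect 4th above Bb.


Step by step:
A 4th spans 4 letter names, so from B we land on E
A perfect 4th = 5 semitones above Bb
Spell E at that pitch: Eb
= Eb


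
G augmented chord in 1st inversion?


Let's work it out.
Root position: G B D#
1st inversion: move root up an octave
Bass note: B
Notes (bottom to top) = B D# G


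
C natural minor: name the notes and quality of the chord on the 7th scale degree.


Reasoning:
C natural minor scale: C D Eb F G Ab Bb
Diatonic triad on degree 7 stacks scale notes 7, 2, 4: Bb D F
Bb→D = 4 semitones; Bb→F = 7 semitones → major triad
= Bb D F (major)


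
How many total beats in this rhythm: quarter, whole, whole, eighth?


Working:
Beat values:
  quarter = 1 beat
  whole = 4 beats
  whole = 4 beats
  eighth = 0.5 beats
Sum = 1 + 4 + 4 + 0.5
= 9.5 beats


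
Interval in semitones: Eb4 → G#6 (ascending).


Step by step:
Absolute semitone position = octave×12 + chromatic position
Eb4: 4×12 + 3 = 51
G#6: 6×12 + 8 = 80
Difference = 80 - 51 = 29
= 29 semitones


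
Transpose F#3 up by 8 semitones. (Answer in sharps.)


F#3: chromatic position 6 in octave 3 → absolute = 3×12 + 6 = 42
Transpose up 8: 42 + 8 = 50
50 = 4×12 + 2 → D in octave 4
Result = D4


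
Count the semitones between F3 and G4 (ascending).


Step by step:
Absolute semitone position = octave×12 + chromatic position
F3: 3×12 + 5 = 41
G4: 4×12 + 7 = 55
Difference = 55 - 41 = 14
= 14 semitones


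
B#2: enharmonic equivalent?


Working:
Enharmonic notes sound the same pitch but are spelled with different letter names
B# and C name the same pitch class
Octave numbers change at C, so B#2 = C3
= C3


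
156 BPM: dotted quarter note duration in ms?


One quarter-note beat = 60000 / BPM = 60000 / 156 ms
Dotted quarter note = 3/2 × quarter note
Duration = 3/2 × 60000 / 156 = 90000 / 156
= 576.9 ms


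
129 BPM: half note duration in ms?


Reasoning:
One quarter-note beat = 60000 / BPM = 60000 / 129 ms
Half note = 2 × quarter note
Duration = 2 × 60000 / 129 = 120000 / 129
= 930.2 ms


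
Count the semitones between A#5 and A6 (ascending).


Absolute semitone position = octave×12 + chromatic position
A#5: 5×12 + 10 = 70
A6: 6×12 + 9 = 81
Difference = 81 - 70 = 11
= 11 semitones


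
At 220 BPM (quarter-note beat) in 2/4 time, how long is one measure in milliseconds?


Quarter-note beat duration = 60000 / 220 ms
Beats per measure (2/4) = 2
One measure = 2 × 60000 / 220 = 120000 / 220 ms
= 545.5 ms


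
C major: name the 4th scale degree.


Major scale pattern: W-W-H-W-W-W-H (2-2-1-2-2-2-1 semitones)
Starting from C:
  C + 2 semitones → D
  D + 2 semitones → E
  E + 1 semitone → F
  F + 2 semitones → G
  G + 2 semitones → A
  A + 2 semitones → B
  B + 1 semitone → C
Scale: C D E F G A B
Degree 4 = F


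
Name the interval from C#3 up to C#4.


Let's work it out.
Letter names: C → C spans 8 letter names → an octave
Semitones: C#3 → C#4 = 12 half-steps
An octave of 12 semitones is a perfect octave
= perfect octave


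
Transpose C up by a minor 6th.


Let's work it out.
minor 6th: 6 letter names, 8 semitones
Letter: C + 5 → A
Pitch: C + 8 semitones, spelled as an A → Ab
= Ab


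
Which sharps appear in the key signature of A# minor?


Reasoning:
Sharp minor keys follow the circle of fifths: A(0), E(1), B(2), F#(3), C#(4), G#(5), D#(6), A#(7)
A# minor has 7 sharps
Order of sharps: F# C# G# D# A# E# B# → first 7: F#, C#, G#, D#, A#, E#, B#
= F#, C#, G#, D#, A#, E#, B#


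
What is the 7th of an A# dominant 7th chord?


Dominant 7th chord = root + major 3rd + perfect 5th + minor 7th
Seventh chords stack in thirds, so the letter names are A-C-E-G
Root: A#
Major 3rd above A#: C##
Perfect 5th above A#: E#
Minor 7th above A#: G#
The 7th = G#


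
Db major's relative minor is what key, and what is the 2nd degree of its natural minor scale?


Working:
The relative minor shares the major's key signature and starts on its 6th degree
6th degree = a major 6th above the tonic; a major 6th above Db is Bb
→ relative minor of Db major is Bb minor
Bb natural minor scale: Bb C Db Eb F Gb Ab
= Bb minor; 2nd degree = C


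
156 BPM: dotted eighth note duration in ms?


Let's work it out.
One quarter-note beat = 60000 / BPM = 60000 / 156 ms
Dotted eighth note = 3/4 × quarter note
Duration = 3/4 × 60000 / 156 = 45000 / 156
= 288.5 ms


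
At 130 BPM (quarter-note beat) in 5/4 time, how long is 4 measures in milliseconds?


Quarter-note beat duration = 60000 / 130 ms
Beats per measure (5/4) = 5
One measure = 5 × 60000 / 130 = 300000 / 130 ms
4 measures = 4 × 300000 / 130 = 1200000 / 130
= 9230.8 ms


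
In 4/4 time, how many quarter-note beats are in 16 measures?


Step by step:
Time signature 4/4: the bottom number 4 means the quarter note gets one count
The top number 4 means 4 quarter-note beats per measure
Total = 4 × 16 measures
= 64 quarter-note beats


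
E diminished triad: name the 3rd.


Diminished triad = root + minor 3rd (3 semitones) + diminished 5th (6 semitones)
A triad on E stacks thirds, so the chord tones use letter names E-G-B
Root: E
Minor 3rd above E: G
Diminished 5th above E: Bb
The 3rd = G


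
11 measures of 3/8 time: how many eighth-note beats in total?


Solution.
Time signature 3/8: the bottom number 8 means the eighth note gets one count
The top number 3 means 3 eighth-note beats per measure
Total = 3 × 11 measures
= 33 eighth-note beats


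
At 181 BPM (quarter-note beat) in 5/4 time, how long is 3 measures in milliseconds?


Quarter-note beat duration = 60000 / 181 ms
Beats per measure (5/4) = 5
One measure = 5 × 60000 / 181 = 300000 / 181 ms
3 measures = 3 × 300000 / 181 = 900000 / 181
= 4972.4 ms


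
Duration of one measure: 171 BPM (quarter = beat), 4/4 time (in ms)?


Quarter-note beat duration = 60000 / 171 ms
Beats per measure (4/4) = 4
One measure = 4 × 60000 / 171 = 240000 / 171 ms
= 1403.5 ms


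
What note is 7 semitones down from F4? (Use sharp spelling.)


Solution.
F4: chromatic position 5 in octave 4 → absolute = 4×12 + 5 = 53
Transpose down 7: 53 - 7 = 46
46 = 3×12 + 10 → A# in octave 3
Result = A#3


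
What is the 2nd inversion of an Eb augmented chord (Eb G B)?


Solution.
Root position: Eb G B
2nd inversion: move root and 3rd up an octave
Bass note: B
Notes (bottom to top) = B Eb G


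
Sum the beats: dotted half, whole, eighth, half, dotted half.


Beat values:
  dotted half = 3 beats
  whole = 4 beats
  eighth = 0.5 beats
  half = 2 beats
  dotted half = 3 beats
Sum = 3 + 4 + 0.5 + 2 + 3
= 12.5 beats


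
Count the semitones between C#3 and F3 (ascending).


Working:
Absolute semitone position = octave×12 + chromatic position
C#3: 3×12 + 1 = 37
F3: 3×12 + 5 = 41
Difference = 41 - 37 = 4
= 4 semitones


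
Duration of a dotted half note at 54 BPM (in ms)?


One quarter-note beat = 60000 / BPM = 60000 / 54 ms
Dotted half note = 3 × quarter note
Duration = 3 × 60000 / 54 = 180000 / 54
= 3333.3 ms


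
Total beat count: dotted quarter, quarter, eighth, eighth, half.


Reasoning:
Beat values:
  dotted quarter = 1.5 beats
  quarter = 1 beat
  eighth = 0.5 beats
  eighth = 0.5 beats
  half = 2 beats
Sum = 1.5 + 1 + 0.5 + 0.5 + 2
= 5.5 beats


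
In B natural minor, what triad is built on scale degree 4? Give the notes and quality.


Working:
B natural minor scale: B C# D E F# G A
Diatonic triad on degree 4 stacks scale notes 4, 6, 1: E G B
E→G = 3 semitones; E→B = 7 semitones → minor triad
= E G B (minor)


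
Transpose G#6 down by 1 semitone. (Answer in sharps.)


Solution.
G#6: chromatic position 8 in octave 6 → absolute = 6×12 + 8 = 80
Transpose down 1: 80 - 1 = 79
79 = 6×12 + 7 → G in octave 6
Result = G6


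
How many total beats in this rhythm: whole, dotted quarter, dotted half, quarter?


Solution.
Beat values:
  whole = 4 beats
  dotted quarter = 1.5 beats
  dotted half = 3 beats
  quarter = 1 beat
Sum = 4 + 1.5 + 3 + 1
= 9.5 beats


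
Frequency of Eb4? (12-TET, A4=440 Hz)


Let's work it out.
f = 440 × 2^(n/12) where n = semitones from A4
Eb4: -6 semitones from A4
f = 440 × 2^(-6/12)
f = 311.13 Hz


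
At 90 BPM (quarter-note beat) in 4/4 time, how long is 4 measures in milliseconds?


Quarter-note beat duration = 60000 / 90 ms
Beats per measure (4/4) = 4
One measure = 4 × 60000 / 90 = 240000 / 90 ms
4 measures = 4 × 240000 / 90 = 960000 / 90
= 10666.7 ms


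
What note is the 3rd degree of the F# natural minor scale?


Solution.
Natural minor scale pattern: W-H-W-W-H-W-W (2-1-2-2-1-2-2 semitones)
Starting from F#:
  F# + 2 semitones → G#
  G# + 1 semitone → A
  A + 2 semitones → B
  B + 2 semitones → C#
  C# + 1 semitone → D
  D + 2 semitones → E
  E + 2 semitones → F#
Scale: F# G# A B C# D E
Degree 3 = A


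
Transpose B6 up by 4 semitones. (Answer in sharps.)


Solution.
B6: chromatic position 11 in octave 6 → absolute = 6×12 + 11 = 83
Transpose up 4: 83 + 4 = 87
87 = 7×12 + 3 → D# in octave 7
Result = D#7


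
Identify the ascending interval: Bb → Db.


Working:
Letter names: B → D spans 3 letter names → a 3rd
Semitones: Bb → Db = 3 half-steps
A 3rd of 3 semitones is a minor 3rd
= minor 3rd


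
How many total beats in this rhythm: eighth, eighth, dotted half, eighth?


Beat values:
  eighth = 0.5 beats
  eighth = 0.5 beats
  dotted half = 3 beats
  eighth = 0.5 beats
Sum = 0.5 + 0.5 + 3 + 0.5
= 4.5 beats


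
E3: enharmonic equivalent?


Solution.
Enharmonic notes sound the same pitch but are spelled with different letter names
E and D## name the same pitch class
= D##3


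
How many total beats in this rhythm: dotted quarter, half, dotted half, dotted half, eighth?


Step by step:
Beat values:
  dotted quarter = 1.5 beats
  half = 2 beats
  dotted half = 3 beats
  dotted half = 3 beats
  eighth = 0.5 beats
Sum = 1.5 + 2 + 3 + 3 + 0.5
= 10 beats


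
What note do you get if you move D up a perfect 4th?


perfect 4th: 4 letter names, 5 semitones
Letter: D + 3 → G
Pitch: D + 5 semitones, spelled as a G → G
= G


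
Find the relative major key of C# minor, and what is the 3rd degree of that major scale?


Let's work it out.
The relative major shares the key signature and is a minor 3rd above the minor tonic
A minor 3rd above C# is E
→ relative major of C# minor is E major
E major scale: E F# G# A B C# D#
= E major; 3rd degree = G#


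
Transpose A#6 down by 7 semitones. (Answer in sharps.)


A#6: chromatic position 10 in octave 6 → absolute = 6×12 + 10 = 82
Transpose down 7: 82 - 7 = 75
75 = 6×12 + 3 → D# in octave 6
Result = D#6


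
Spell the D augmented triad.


Let's work it out.
Augmented triad = root + major 3rd (4 semitones) + augmented 5th (8 semitones)
A triad on D stacks thirds, so the chord tones use letter names D-F-A
Root: D
Major 3rd above D: F#
Augmented 5th above D: A#
Chord = D F# A#


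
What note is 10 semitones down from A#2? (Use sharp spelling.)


Let's work it out.
A#2: chromatic position 10 in octave 2 → absolute = 2×12 + 10 = 34
Transpose down 10: 34 - 10 = 24
24 = 2×12 + 0 → C in octave 2
Result = C2


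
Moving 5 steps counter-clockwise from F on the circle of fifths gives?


Step by step:
Each counter-clockwise step moves down a perfect 5th (= up a perfect 4th)
From F: F → Bb → Eb → Ab → Db → F#/Gb
= F#/Gb


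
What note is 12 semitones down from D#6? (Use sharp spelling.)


D#6: chromatic position 3 in octave 6 → absolute = 6×12 + 3 = 75
Transpose down 12: 75 - 12 = 63
63 = 5×12 + 3 → D# in octave 5
Result = D#5


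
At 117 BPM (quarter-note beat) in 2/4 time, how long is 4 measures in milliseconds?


Let's work it out.
Quarter-note beat duration = 60000 / 117 ms
Beats per measure (2/4) = 2
One measure = 2 × 60000 / 117 = 120000 / 117 ms
4 measures = 4 × 120000 / 117 = 480000 / 117
= 4102.6 ms


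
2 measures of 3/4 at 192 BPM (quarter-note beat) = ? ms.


Step by step:
Quarter-note beat duration = 60000 / 192 ms
Beats per measure (3/4) = 3
One measure = 3 × 60000 / 192 = 180000 / 192 ms
2 measures = 2 × 180000 / 192 = 360000 / 192
= 1875.0 ms


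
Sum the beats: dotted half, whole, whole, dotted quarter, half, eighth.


Beat values:
  dotted half = 3 beats
  whole = 4 beats
  whole = 4 beats
  dotted quarter = 1.5 beats
  half = 2 beats
  eighth = 0.5 beats
Sum = 3 + 4 + 4 + 1.5 + 2 + 0.5
= 15 beats


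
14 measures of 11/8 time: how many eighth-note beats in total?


Reasoning:
Time signature 11/8: the bottom number 8 means the eighth note gets one count
The top number 11 means 11 eighth-note beats per measure
Total = 11 × 14 measures
= 154 eighth-note beats


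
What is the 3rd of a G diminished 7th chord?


Reasoning:
Diminished 7th chord = root + minor 3rd + diminished 5th + diminished 7th
Seventh chords stack in thirds, so the letter names are G-B-D-F
Root: G
Minor 3rd above G: Bb
Diminished 5th above G: Db
Diminished 7th above G: Fb
The 3rd = Bb


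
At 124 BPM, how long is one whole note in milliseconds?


One quarter-note beat = 60000 / BPM = 60000 / 124 ms
Whole note = 4 × quarter note
Duration = 4 × 60000 / 124 = 240000 / 124
= 1935.5 ms


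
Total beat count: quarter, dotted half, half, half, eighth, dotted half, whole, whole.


Reasoning:
Beat values:
  quarter = 1 beat
  dotted half = 3 beats
  half = 2 beats
  half = 2 beats
  eighth = 0.5 beats
  dotted half = 3 beats
  whole = 4 beats
  whole = 4 beats
Sum = 1 + 3 + 2 + 2 + 0.5 + 3 + 4 + 4
= 19.5 beats


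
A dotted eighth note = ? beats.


Reasoning:
Base eighth note = 1/2 beats
Dot 1 adds half the previous value: +1/4
One dotted eighth = 1/2 + 1/4 = 3/4
= 3/4 beats


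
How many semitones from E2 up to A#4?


Step by step:
Absolute semitone position = octave×12 + chromatic position
E2: 2×12 + 4 = 28
A#4: 4×12 + 10 = 58
Difference = 58 - 28 = 30
= 30 semitones


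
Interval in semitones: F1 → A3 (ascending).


Solution.
Absolute semitone position = octave×12 + chromatic position
F1: 1×12 + 5 = 17
A3: 3×12 + 9 = 45
Difference = 45 - 17 = 28
= 28 semitones


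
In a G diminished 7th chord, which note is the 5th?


Let's work it out.
Diminished 7th chord = root + minor 3rd + diminished 5th + diminished 7th
Seventh chords stack in thirds, so the letter names are G-B-D-F
Root: G
Minor 3rd above G: Bb
Diminished 5th above G: Db
Diminished 7th above G: Fb
The 5th = Db


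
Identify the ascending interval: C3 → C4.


Working:
Letter names: C → C spans 8 letter names → an octave
Semitones: C3 → C4 = 12 half-steps
An octave of 12 semitones is a perfect octave
= perfect octave


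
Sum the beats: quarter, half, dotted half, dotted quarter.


Reasoning:
Beat values:
  quarter = 1 beat
  half = 2 beats
  dotted half = 3 beats
  dotted quarter = 1.5 beats
Sum = 1 + 2 + 3 + 1.5
= 7.5 beats


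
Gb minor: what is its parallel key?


Step by step:
Parallel keys share the same tonic but differ in mode
Gb minor → parallel is Gb major
= Gb major


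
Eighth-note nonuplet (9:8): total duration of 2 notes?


Working:
Nonuplet: 9 notes occupy the space of 8 eighth notes
Space = 8 × 1/2 = 4 beats
Each nonuplet note = 4 / 9 = 4/9 beats
2 notes = 2 × 4/9 = 8/9
= 8/9 beats


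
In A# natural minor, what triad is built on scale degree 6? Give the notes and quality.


A# natural minor scale: A# B# C# D# E# F# G#
Diatonic triad on degree 6 stacks scale notes 6, 1, 3: F# A# C#
F#→A# = 4 semitones; F#→C# = 7 semitones → major triad
= F# A# C# (major)


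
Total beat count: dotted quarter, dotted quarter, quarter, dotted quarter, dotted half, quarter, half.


Solution.
Beat values:
  dotted quarter = 1.5 beats
  dotted quarter = 1.5 beats
  quarter = 1 beat
  dotted quarter = 1.5 beats
  dotted half = 3 beats
  quarter = 1 beat
  half = 2 beats
Sum = 1.5 + 1.5 + 1 + 1.5 + 3 + 1 + 2
= 11.5 beats


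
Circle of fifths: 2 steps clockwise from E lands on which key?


Solution.
Each clockwise step on the circle of fifths moves up a perfect 5th
From E: E → B → F#/Gb
= F#/Gb


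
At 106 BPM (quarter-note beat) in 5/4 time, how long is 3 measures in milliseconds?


Working:
Quarter-note beat duration = 60000 / 106 ms
Beats per measure (5/4) = 5
One measure = 5 × 60000 / 106 = 300000 / 106 ms
3 measures = 3 × 300000 / 106 = 900000 / 106
= 8490.6 ms


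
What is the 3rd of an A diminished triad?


Solution.
Diminished triad = root + minor 3rd (3 semitones) + diminished 5th (6 semitones)
A triad on A stacks thirds, so the chord tones use letter names A-C-E
Root: A
Minor 3rd above A: C
Diminished 5th above A: Eb
The 3rd = C


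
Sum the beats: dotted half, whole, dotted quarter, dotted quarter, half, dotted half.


Beat values:
  dotted half = 3 beats
  whole = 4 beats
  dotted quarter = 1.5 beats
  dotted quarter = 1.5 beats
  half = 2 beats
  dotted half = 3 beats
Sum = 3 + 4 + 1.5 + 1.5 + 2 + 3
= 15 beats


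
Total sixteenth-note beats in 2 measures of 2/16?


Reasoning:
Time signature 2/16: the bottom number 16 means the sixteenth note gets one count
The top number 2 means 2 sixteenth-note beats per measure
Total = 2 × 2 measures
= 4 sixteenth-note beats


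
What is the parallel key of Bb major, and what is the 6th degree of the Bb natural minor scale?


Let's work it out.
Parallel keys share the same tonic but differ in mode
Bb major → parallel is Bb minor
Bb natural minor scale: Bb C Db Eb F Gb Ab
= Bb minor; 6th degree = Gb


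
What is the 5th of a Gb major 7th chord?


Working:
Major 7th chord = root + major 3rd + perfect 5th + major 7th
Seventh chords stack in thirds, so the letter names are G-B-D-F
Root: Gb
Major 3rd above Gb: Bb
Perfect 5th above Gb: Db
Major 7th above Gb: F
The 5th = Db


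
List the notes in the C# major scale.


Major scale pattern: W-W-H-W-W-W-H (2-2-1-2-2-2-1 semitones)
Starting from C#:
  C# + 2 semitones → D#
  D# + 2 semitones → E#
  E# + 1 semitone → F#
  F# + 2 semitones → G#
  G# + 2 semitones → A#
  A# + 2 semitones → B#
  B# + 1 semitone → C#
Scale = C# D# E# F# G# A# B#


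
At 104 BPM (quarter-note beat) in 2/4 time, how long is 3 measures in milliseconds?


Reasoning:
Quarter-note beat duration = 60000 / 104 ms
Beats per measure (2/4) = 2
One measure = 2 × 60000 / 104 = 120000 / 104 ms
3 measures = 3 × 120000 / 104 = 360000 / 104
= 3461.5 ms


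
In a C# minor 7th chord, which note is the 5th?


Working:
Minor 7th chord = root + minor 3rd + perfect 5th + minor 7th
Seventh chords stack in thirds, so the letter names are C-E-G-B
Root: C#
Minor 3rd above C#: E
Perfect 5th above C#: G#
Minor 7th above C#: B
The 5th = G#


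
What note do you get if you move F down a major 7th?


Reasoning:
major 7th: 7 letter names, 11 semitones
Letter: F - 6 → G
Pitch: F - 11 semitones, spelled as a G → Gb
= Gb


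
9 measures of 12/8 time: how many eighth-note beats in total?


Solution.
Time signature 12/8: the bottom number 8 means the eighth note gets one count
The top number 12 means 12 eighth-note beats per measure
Total = 12 × 9 measures
= 108 eighth-note beats


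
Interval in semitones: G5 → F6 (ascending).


Step by step:
Absolute semitone position = octave×12 + chromatic position
G5: 5×12 + 7 = 67
F6: 6×12 + 5 = 77
Difference = 77 - 67 = 10
= 10 semitones


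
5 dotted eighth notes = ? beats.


Step by step:
Base eighth note = 1/2 beats
Dot 1 adds half the previous value: +1/4
One dotted eighth = 1/2 + 1/4 = 3/4
5 of them = 5 × 3/4 = 15/4
= 15/4 beats


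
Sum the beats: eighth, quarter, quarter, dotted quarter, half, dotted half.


Reasoning:
Beat values:
  eighth = 0.5 beats
  quarter = 1 beat
  quarter = 1 beat
  dotted quarter = 1.5 beats
  half = 2 beats
  dotted half = 3 beats
Sum = 0.5 + 1 + 1 + 1.5 + 2 + 3
= 9 beats


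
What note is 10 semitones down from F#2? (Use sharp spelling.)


F#2: chromatic position 6 in octave 2 → absolute = 2×12 + 6 = 30
Transpose down 10: 30 - 10 = 20
20 = 1×12 + 8 → G# in octave 1
Result = G#1


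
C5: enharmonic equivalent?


Step by step:
Enharmonic notes sound the same pitch but are spelled with different letter names
C and Dbb name the same pitch class
= Dbb5


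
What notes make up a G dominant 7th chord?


Reasoning:
Dominant 7th chord = root + major 3rd + perfect 5th + minor 7th
Seventh chords stack in thirds, so the letter names are G-B-D-F
Root: G
Major 3rd above G: B
Perfect 5th above G: D
Minor 7th above G: F
Chord = G B D F


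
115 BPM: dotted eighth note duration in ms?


Step by step:
One quarter-note beat = 60000 / BPM = 60000 / 115 ms
Dotted eighth note = 3/4 × quarter note
Duration = 3/4 × 60000 / 115 = 45000 / 115
= 391.3 ms


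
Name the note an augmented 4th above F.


Step by step:
A 4th spans 4 letter names, so from F we land on B
An augmented 4th = 6 semitones above F
Spell B at that pitch: B
= B


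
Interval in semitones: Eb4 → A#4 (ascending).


Absolute semitone position = octave×12 + chromatic position
Eb4: 4×12 + 3 = 51
A#4: 4×12 + 10 = 58
Difference = 58 - 51 = 7
= 7 semitones


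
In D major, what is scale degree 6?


Reasoning:
Major scale pattern: W-W-H-W-W-W-H (2-2-1-2-2-2-1 semitones)
Starting from D:
  D + 2 semitones → E
  E + 2 semitones → F#
  F# + 1 semitone → G
  G + 2 semitones → A
  A + 2 semitones → B
  B + 2 semitones → C#
  C# + 1 semitone → D
Scale: D E F# G A B C#
Degree 6 = B


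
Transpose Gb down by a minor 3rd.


Solution.
minor 3rd: 3 letter names, 3 semitones
Letter: G - 2 → E
Pitch: Gb - 3 semitones, spelled as an E → Eb
= Eb


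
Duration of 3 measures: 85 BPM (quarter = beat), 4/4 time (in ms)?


Quarter-note beat duration = 60000 / 85 ms
Beats per measure (4/4) = 4
One measure = 4 × 60000 / 85 = 240000 / 85 ms
3 measures = 3 × 240000 / 85 = 720000 / 85
= 8470.6 ms


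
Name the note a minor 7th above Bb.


Solution.
A 7th spans 7 letter names, so from B we land on A
A minor 7th = 10 semitones above Bb
Spell A at that pitch: Ab
= Ab


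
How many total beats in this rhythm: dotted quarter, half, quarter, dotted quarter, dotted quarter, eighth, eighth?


Beat values:
  dotted quarter = 1.5 beats
  half = 2 beats
  quarter = 1 beat
  dotted quarter = 1.5 beats
  dotted quarter = 1.5 beats
  eighth = 0.5 beats
  eighth = 0.5 beats
Sum = 1.5 + 2 + 1 + 1.5 + 1.5 + 0.5 + 0.5
= 8.5 beats


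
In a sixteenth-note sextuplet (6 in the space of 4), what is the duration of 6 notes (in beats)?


Solution.
Sextuplet: 6 notes occupy the space of 4 sixteenth notes
Space = 4 × 1/4 = 1 beat
Each sextuplet note = 1 / 6 = 1/6 beats
6 notes = 6 × 1/6 = 1
= 1 beat


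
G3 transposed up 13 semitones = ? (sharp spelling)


Step by step:
G3: chromatic position 7 in octave 3 → absolute = 3×12 + 7 = 43
Transpose up 13: 43 + 13 = 56
56 = 4×12 + 8 → G# in octave 4
Result = G#4
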